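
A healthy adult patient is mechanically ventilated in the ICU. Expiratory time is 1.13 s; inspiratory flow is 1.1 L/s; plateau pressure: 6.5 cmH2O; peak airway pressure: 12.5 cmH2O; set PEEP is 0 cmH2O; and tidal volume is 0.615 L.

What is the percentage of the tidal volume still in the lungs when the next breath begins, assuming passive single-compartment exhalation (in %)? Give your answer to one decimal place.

11.2

R = (PIP − Pplat)/V̇ = (12.5 − 6.5) / 1.1 = 6.0/1.1 = 5.455 cmH2O·s/L.
C = Vt/(Pplat − PEEP) = 615.0 / (6.5 − 0) = 615.0/6.5 = 94.615 mL/cmH2O.
τ = R × C = 5.455 × 0.09462 L/cmH2O = 0.5162 s.
Fraction remaining at end-expiration = e^(−Te/τ) = e^(−1.13/0.5162) = 0.112 → 11.2%.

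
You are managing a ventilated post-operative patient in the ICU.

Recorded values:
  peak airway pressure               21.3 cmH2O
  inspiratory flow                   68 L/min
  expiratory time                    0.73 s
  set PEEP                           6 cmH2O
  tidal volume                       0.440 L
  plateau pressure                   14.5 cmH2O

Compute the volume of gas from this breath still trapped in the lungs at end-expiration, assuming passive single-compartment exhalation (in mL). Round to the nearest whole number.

42

Flow: 68 L/min ÷ 60 = 1.1333 L/s.
R = (PIP − Pplat)/V̇ = (21.3 − 14.5) / 1.1333 = 6.8/1.1333 = 6.0 cmH2O·s/L.
C = Vt/(Pplat − PEEP) = 440.0 / (14.5 − 6) = 440.0/8.5 = 51.765 mL/cmH2O.
τ = R × C = 6.0 × 0.05177 L/cmH2O = 0.3106 s.
Fraction remaining = e^(−Te/τ) = e^(−0.73/0.3106) = 0.09534.
Trapped volume = 440.0 × 0.09534 = 41.95 mL.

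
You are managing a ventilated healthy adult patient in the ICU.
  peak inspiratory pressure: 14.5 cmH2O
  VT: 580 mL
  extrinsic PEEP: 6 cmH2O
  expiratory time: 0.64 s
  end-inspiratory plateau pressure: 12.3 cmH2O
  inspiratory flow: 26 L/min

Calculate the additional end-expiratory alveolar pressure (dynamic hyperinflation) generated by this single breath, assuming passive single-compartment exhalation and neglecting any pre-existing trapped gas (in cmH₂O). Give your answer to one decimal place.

Flow: 26 L/min ÷ 60 = 0.4333 L/s.
R = (PIP − Pplat)/V̇ = (14.5 − 12.3) / 0.4333 = 2.2/0.4333 = 5.077 cmH2O·s/L.
C = Vt/(Pplat − PEEP) = 580.0 / (12.3 − 6) = 580.0/6.3 = 92.063 mL/cmH2O.
τ = R × C = 5.077 × 0.09206 L/cmH2O = 0.4674 s.
Fraction remaining = e^(−Te/τ) = e^(−0.64/0.4674) = 0.2543; trapped volume = 580.0 × 0.2543 = 147.49 mL.
Additional alveolar pressure from trapping ≈ V_trapped / C = 147.49 / 92.063 = 1.602 cmH2O.

1.6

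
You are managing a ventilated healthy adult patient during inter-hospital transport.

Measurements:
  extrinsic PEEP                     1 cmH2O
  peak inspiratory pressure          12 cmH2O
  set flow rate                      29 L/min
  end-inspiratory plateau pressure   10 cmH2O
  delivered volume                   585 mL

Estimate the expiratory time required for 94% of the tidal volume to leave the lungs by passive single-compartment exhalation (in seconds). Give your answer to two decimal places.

0.76

Flow: 29 L/min ÷ 60 = 0.4833 L/s.
R = (PIP − Pplat)/V̇ = (12 − 10) / 0.4833 = 2.0/0.4833 = 4.138 cmH2O·s/L.
C = Vt/(Pplat − PEEP) = 585.0 / (10 − 1) = 585.0/9.0 = 65.0 mL/cmH2O.
τ = R × C = 4.138 × 0.065 L/cmH2O = 0.269 s.
t = −τ·ln(1 − 0.94) = −0.269·ln(0.06) = 0.7568 s.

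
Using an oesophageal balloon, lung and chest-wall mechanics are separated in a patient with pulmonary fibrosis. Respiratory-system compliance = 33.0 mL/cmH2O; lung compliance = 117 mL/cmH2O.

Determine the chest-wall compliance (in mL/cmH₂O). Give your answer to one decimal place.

1/Ccw = 1/Crs − 1/CL.
1/Ccw = 1/33.0 − 1/117 = 0.02176.
Ccw = 45.956 mL/cmH2O.

46.0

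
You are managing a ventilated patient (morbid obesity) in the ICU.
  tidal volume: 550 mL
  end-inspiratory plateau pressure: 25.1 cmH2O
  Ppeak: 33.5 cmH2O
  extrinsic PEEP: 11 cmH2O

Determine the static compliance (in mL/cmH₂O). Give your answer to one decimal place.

39.0

Cstat = Vt / (Pplat − PEEP) = 550 / (25.1 − 11) = 550 / 14.1 = 39.007 mL/cmH2O.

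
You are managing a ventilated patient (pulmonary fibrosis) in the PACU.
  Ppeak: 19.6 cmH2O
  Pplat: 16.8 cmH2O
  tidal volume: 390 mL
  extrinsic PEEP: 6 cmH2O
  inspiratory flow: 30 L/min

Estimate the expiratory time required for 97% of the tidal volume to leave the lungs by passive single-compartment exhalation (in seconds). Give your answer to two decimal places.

0.71

Flow: 30 L/min ÷ 60 = 0.5 L/s.
R = (PIP − Pplat)/V̇ = (19.6 − 16.8) / 0.5 = 2.8/0.5 = 5.6 cmH2O·s/L.
C = Vt/(Pplat − PEEP) = 390.0 / (16.8 − 6) = 390.0/10.8 = 36.111 mL/cmH2O.
τ = R × C = 5.6 × 0.03611 L/cmH2O = 0.2022 s.
t = −τ·ln(1 − 0.97) = −0.2022·ln(0.03) = 0.709 s.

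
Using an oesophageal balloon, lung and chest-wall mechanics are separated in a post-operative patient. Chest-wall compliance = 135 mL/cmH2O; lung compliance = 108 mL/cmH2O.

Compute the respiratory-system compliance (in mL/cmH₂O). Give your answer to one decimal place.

60.0

Lung and chest wall are elastances in series: 1/Crs = 1/CL + 1/Ccw.
1/Crs = 1/108 + 1/135 = 0.01667.
Crs = 59.988 mL/cmH2O.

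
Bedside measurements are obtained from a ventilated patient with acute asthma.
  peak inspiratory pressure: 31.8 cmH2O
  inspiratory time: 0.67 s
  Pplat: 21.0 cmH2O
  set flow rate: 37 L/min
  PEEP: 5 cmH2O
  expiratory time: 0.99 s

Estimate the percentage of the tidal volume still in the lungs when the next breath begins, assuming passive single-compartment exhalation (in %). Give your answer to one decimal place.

Flow: 37 L/min ÷ 60 = 0.6167 L/s.
Vt = flow × Ti = 0.6167 L/s × 0.67 s × 1000 mL/L = 413.19 mL.
R = (PIP − Pplat)/V̇ = (31.8 − 21.0) / 0.6167 = 10.8/0.6167 = 17.513 cmH2O·s/L.
C = Vt/(Pplat − PEEP) = 413.19 / (21.0 − 5) = 413.19/16.0 = 25.824 mL/cmH2O.
τ = R × C = 17.513 × 0.02582 L/cmH2O = 0.4522 s.
Fraction remaining at end-expiration = e^(−Te/τ) = e^(−0.99/0.4522) = 0.112 → 11.2%.

11.2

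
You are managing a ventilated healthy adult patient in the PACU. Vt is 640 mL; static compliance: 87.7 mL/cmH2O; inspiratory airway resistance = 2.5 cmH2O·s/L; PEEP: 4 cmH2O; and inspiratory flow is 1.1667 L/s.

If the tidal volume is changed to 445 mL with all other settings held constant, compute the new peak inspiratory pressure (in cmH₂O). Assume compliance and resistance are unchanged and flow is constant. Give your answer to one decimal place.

PIP = Vt/C + R·V̇ + PEEP (constant-flow equation of motion).
Only the elastic term changes: ΔPIP = ΔVt / C = (445 − 640) / 87.7 = -2.223 cmH2O.
Original PIP = 640/87.7 + 2.5×1.1667 + 4 = 14.214 cmH2O; new PIP = 14.214 + (-2.223) = 11.991 cmH2O.

12.0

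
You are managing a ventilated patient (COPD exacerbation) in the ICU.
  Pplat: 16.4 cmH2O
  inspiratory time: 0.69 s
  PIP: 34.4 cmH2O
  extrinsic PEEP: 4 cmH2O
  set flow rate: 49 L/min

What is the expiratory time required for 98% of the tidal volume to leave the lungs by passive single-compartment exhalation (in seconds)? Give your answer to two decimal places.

3.92

Flow: 49 L/min ÷ 60 = 0.8167 L/s.
Vt = flow × Ti = 0.8167 L/s × 0.69 s × 1000 mL/L = 563.52 mL.
R = (PIP − Pplat)/V̇ = (34.4 − 16.4) / 0.8167 = 18.0/0.8167 = 22.04 cmH2O·s/L.
C = Vt/(Pplat − PEEP) = 563.52 / (16.4 − 4) = 563.52/12.4 = 45.445 mL/cmH2O.
τ = R × C = 22.04 × 0.04545 L/cmH2O = 1.002 s.
t = −τ·ln(1 − 0.98) = −1.002·ln(0.02) = 3.92 s.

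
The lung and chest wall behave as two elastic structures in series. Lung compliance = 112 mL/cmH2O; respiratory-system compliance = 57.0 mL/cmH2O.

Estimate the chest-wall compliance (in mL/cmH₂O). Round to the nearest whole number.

116

1/Ccw = 1/Crs − 1/CL.
1/Ccw = 1/57.0 − 1/112 = 0.008615.
Ccw = 116.08 mL/cmH2O.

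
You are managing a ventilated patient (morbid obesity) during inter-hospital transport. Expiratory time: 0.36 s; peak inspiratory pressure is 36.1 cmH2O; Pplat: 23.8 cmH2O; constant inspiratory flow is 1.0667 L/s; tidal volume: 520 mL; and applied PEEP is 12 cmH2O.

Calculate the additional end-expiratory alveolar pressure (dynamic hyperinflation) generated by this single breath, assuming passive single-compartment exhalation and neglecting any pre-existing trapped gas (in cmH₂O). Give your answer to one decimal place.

5.8

R = (PIP − Pplat)/V̇ = (36.1 − 23.8) / 1.0667 = 12.3/1.0667 = 11.531 cmH2O·s/L.
C = Vt/(Pplat − PEEP) = 520.0 / (23.8 − 12) = 520.0/11.8 = 44.068 mL/cmH2O.
τ = R × C = 11.531 × 0.04407 L/cmH2O = 0.5082 s.
Fraction remaining = e^(−Te/τ) = e^(−0.36/0.5082) = 0.4924; trapped volume = 520.0 × 0.4924 = 256.05 mL.
Additional alveolar pressure from trapping ≈ V_trapped / C = 256.05 / 44.068 = 5.81 cmH2O.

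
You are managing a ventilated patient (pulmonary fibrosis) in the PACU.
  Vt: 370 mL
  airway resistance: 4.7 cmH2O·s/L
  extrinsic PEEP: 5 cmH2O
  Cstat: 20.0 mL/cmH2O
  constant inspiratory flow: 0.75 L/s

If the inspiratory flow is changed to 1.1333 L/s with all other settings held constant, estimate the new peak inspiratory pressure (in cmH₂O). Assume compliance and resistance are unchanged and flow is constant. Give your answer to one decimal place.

28.8

PIP = Vt/C + R·V̇ + PEEP (constant-flow equation of motion).
Only the resistive term changes: ΔPIP = R × ΔV̇ = 4.7 × (1.1333 − 0.75) = 4.7 × 0.3833 = 1.802 cmH2O.
Original PIP = 370/20.0 + 4.7×0.75 + 5 = 27.025 cmH2O; new PIP = 27.025 + (1.802) = 28.827 cmH2O.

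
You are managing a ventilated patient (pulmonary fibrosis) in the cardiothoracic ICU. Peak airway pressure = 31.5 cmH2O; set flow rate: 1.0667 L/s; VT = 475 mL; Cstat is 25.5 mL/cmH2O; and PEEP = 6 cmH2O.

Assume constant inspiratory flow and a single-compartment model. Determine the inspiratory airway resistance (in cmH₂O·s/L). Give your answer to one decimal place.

Equation of motion (constant flow): PIP = Vt/C + R·V̇ + PEEP.
R·V̇ = PIP − Vt/C − PEEP = 31.5 − 475/25.5 − 6 = 31.5 − 18.627 − 6 = 6.873 cmH2O.
R = 6.873 / 1.0667 = 6.443 cmH2O·s/L.

6.4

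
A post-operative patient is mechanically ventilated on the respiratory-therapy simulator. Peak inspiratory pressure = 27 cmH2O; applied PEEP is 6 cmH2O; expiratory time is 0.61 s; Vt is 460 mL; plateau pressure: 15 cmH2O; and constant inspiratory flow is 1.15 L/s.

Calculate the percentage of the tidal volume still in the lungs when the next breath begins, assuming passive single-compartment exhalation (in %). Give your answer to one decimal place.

R = (PIP − Pplat)/V̇ = (27 − 15) / 1.15 = 12.0/1.15 = 10.435 cmH2O·s/L.
C = Vt/(Pplat − PEEP) = 460.0 / (15 − 6) = 460.0/9.0 = 51.111 mL/cmH2O.
τ = R × C = 10.435 × 0.05111 L/cmH2O = 0.5333 s.
Fraction remaining at end-expiration = e^(−Te/τ) = e^(−0.61/0.5333) = 0.3186 → 31.86%.

31.9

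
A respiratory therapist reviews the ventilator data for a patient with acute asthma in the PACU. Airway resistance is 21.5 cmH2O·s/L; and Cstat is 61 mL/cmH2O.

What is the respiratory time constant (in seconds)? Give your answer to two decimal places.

1.31

τ = R × C = 21.5 × 61 mL/cmH2O = 21.5 × 0.061 L/cmH2O = 1.312 s.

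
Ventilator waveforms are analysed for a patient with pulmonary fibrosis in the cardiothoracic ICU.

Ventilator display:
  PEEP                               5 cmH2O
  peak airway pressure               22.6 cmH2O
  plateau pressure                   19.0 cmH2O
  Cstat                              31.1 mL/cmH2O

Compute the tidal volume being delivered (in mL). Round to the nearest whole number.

435

Vt = Cstat × (Pplat − PEEP) = 31.1 × (19.0 − 5) = 31.1 × 14.0 = 435.4 mL.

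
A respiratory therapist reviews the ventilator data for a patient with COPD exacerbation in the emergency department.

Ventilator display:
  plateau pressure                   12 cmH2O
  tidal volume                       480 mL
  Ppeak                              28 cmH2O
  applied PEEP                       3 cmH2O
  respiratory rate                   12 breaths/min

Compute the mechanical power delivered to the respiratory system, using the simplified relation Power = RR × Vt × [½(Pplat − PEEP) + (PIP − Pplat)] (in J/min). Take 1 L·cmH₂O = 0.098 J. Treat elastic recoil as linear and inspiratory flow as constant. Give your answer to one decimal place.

11.6

Per-breath work = Vt × [½(Pplat−PEEP) + (PIP−Pplat)] = 0.480 × [0.5×9.0 + 16.0] = 0.480 × 20.5 = 9.84 L·cmH2O.
Power = 12 × 9.84 = 118.08 L·cmH2O/min.
× 0.098 J/(L·cmH2O) → 11.572 J/min.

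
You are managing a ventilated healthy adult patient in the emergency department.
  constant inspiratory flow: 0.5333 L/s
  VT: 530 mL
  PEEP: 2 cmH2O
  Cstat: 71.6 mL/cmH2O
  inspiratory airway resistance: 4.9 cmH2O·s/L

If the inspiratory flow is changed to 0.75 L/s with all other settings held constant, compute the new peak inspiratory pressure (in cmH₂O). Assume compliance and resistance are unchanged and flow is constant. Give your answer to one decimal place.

13.1

PIP = Vt/C + R·V̇ + PEEP (constant-flow equation of motion).
Only the resistive term changes: ΔPIP = R × ΔV̇ = 4.9 × (0.75 − 0.5333) = 4.9 × 0.2167 = 1.062 cmH2O.
Original PIP = 530/71.6 + 4.9×0.5333 + 2 = 12.015 cmH2O; new PIP = 12.015 + (1.062) = 13.077 cmH2O.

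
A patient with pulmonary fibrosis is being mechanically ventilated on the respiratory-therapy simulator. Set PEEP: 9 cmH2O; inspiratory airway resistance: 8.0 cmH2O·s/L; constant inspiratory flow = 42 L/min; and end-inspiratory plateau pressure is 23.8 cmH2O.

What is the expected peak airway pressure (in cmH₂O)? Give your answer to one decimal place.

29.4

Flow: 42 L/min ÷ 60 = 0.7 L/s.
PIP = Pplat + Raw × flow = 23.8 + 8.0 × 0.7 = 23.8 + 5.6 = 29.4 cmH2O.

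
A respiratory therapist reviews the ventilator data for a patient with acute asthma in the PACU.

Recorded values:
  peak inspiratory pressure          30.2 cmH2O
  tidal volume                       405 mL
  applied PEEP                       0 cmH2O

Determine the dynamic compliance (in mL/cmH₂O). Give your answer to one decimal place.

Dynamic compliance = Vt / (PIP − PEEP) = 405 / (30.2 − 0) = 405 / 30.2 = 13.411 mL/cmH2O.

13.4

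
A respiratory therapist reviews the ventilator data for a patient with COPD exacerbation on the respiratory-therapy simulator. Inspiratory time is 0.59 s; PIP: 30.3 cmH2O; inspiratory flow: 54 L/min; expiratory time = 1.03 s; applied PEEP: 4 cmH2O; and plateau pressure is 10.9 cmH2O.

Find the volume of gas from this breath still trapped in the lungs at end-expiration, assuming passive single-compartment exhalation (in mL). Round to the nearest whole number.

285

Flow: 54 L/min ÷ 60 = 0.9 L/s.
Vt = flow × Ti = 0.9 L/s × 0.59 s × 1000 mL/L = 531.0 mL.
R = (PIP − Pplat)/V̇ = (30.3 − 10.9) / 0.9 = 19.4/0.9 = 21.556 cmH2O·s/L.
C = Vt/(Pplat − PEEP) = 531.0 / (10.9 − 4) = 531.0/6.9 = 76.957 mL/cmH2O.
τ = R × C = 21.556 × 0.07696 L/cmH2O = 1.659 s.
Fraction remaining = e^(−Te/τ) = e^(−1.03/1.659) = 0.5375.
Trapped volume = 531.0 × 0.5375 = 285.41 mL.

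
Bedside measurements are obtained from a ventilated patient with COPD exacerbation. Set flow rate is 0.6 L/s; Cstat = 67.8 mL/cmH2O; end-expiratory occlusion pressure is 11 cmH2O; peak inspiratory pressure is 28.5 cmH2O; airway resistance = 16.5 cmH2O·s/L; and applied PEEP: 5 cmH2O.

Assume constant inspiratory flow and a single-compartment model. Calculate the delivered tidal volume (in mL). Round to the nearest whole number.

515

Total PEEP = 11 cmH2O (set 5 + intrinsic 6); this is the baseline alveolar pressure.
Equation of motion (constant flow): PIP = Vt/C + R·V̇ + PEEP.
Vt/C = PIP − R·V̇ − PEEP = 28.5 − 9.9 − 11 = 7.6 cmH2O.
Vt = C × 7.6 = 67.8 × 7.6 = 515.28 mL.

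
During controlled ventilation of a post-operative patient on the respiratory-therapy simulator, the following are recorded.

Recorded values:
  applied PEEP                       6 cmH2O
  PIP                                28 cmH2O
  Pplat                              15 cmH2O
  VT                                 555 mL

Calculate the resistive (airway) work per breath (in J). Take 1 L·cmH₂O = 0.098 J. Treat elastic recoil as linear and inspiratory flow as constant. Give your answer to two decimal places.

0.71

With constant inspiratory flow the resistive pressure is constant at PIP − Pplat = 28 − 15 = 13.0 cmH2O, so resistive work = 13.0 × 0.555 = 7.215 L·cmH2O.
× 0.098 J/(L·cmH2O) → 0.7071 J.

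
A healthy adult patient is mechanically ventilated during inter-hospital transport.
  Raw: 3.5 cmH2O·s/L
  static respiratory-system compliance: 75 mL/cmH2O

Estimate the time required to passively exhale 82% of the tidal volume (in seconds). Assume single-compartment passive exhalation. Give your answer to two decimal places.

τ = R × C = 3.5 × 75 mL/cmH2O = 3.5 × 0.075 L/cmH2O = 0.2625 s.
Exhaled fraction f = 1 − e^(−t/τ) → t = −τ·ln(1 − f) = −0.2625·ln(0.18) = 0.4501 s.

0.45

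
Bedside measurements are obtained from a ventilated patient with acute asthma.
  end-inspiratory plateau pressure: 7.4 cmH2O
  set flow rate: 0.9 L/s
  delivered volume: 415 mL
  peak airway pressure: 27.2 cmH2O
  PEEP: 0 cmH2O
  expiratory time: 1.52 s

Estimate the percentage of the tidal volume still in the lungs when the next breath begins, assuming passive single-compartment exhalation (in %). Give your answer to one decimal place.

R = (PIP − Pplat)/V̇ = (27.2 − 7.4) / 0.9 = 19.8/0.9 = 22.0 cmH2O·s/L.
C = Vt/(Pplat − PEEP) = 415.0 / (7.4 − 0) = 415.0/7.4 = 56.081 mL/cmH2O.
τ = R × C = 22.0 × 0.05608 L/cmH2O = 1.234 s.
Fraction remaining at end-expiration = e^(−Te/τ) = e^(−1.52/1.234) = 0.2918 → 29.18%.

29.2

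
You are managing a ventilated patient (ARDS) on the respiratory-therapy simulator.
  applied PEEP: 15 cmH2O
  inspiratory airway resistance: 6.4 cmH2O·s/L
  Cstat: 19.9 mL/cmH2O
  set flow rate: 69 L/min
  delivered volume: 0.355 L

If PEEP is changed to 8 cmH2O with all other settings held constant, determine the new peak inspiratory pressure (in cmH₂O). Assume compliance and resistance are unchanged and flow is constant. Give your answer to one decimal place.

Flow: 69 L/min ÷ 60 = 1.15 L/s.
PIP = Vt/C + R·V̇ + PEEP (constant-flow equation of motion).
Only the baseline term changes: ΔPIP = ΔPEEP = 8 − 15 = -7.0 cmH2O.
Original PIP = 355/19.9 + 6.4×1.15 + 15 = 40.199 cmH2O; new PIP = 40.199 + (-7.0) = 33.199 cmH2O.

33.2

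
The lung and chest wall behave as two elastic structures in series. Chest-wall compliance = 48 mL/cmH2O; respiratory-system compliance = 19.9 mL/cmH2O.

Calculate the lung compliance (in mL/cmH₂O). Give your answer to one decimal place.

1/CL = 1/Crs − 1/Ccw.
1/CL = 1/19.9 − 1/48 = 0.02942.
CL = 33.99 mL/cmH2O.

34.0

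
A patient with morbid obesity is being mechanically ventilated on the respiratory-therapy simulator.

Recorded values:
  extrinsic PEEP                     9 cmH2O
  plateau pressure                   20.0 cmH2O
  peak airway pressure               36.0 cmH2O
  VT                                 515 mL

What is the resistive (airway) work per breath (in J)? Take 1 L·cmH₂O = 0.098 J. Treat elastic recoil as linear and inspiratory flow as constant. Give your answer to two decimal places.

0.81

With constant inspiratory flow the resistive pressure is constant at PIP − Pplat = 36.0 − 20.0 = 16.0 cmH2O, so resistive work = 16.0 × 0.515 = 8.24 L·cmH2O.
× 0.098 J/(L·cmH2O) → 0.8075 J.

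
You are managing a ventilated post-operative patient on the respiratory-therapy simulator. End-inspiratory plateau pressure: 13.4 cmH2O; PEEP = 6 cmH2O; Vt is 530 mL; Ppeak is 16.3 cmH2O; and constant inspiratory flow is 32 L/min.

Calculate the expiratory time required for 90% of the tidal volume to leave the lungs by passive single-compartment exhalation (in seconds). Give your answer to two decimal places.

Flow: 32 L/min ÷ 60 = 0.5333 L/s.
R = (PIP − Pplat)/V̇ = (16.3 − 13.4) / 0.5333 = 2.9/0.5333 = 5.438 cmH2O·s/L.
C = Vt/(Pplat − PEEP) = 530.0 / (13.4 − 6) = 530.0/7.4 = 71.622 mL/cmH2O.
τ = R × C = 5.438 × 0.07162 L/cmH2O = 0.3895 s.
t = −τ·ln(1 − 0.90) = −0.3895·ln(0.1) = 0.8969 s.

0.90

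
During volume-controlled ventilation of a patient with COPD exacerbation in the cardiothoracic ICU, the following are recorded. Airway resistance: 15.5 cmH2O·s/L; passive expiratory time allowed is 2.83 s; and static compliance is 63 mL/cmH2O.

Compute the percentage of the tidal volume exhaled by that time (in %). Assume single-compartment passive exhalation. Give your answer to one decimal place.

τ = R × C = 15.5 × 63 mL/cmH2O = 15.5 × 0.063 L/cmH2O = 0.9765 s.
Passive exhalation: V(t)/V₀ = e^(−t/τ) = e^(−2.83/0.9765) = 0.05513.
Fraction exhaled = 1 − 0.05513 = 0.9449 → 94.49%.

94.5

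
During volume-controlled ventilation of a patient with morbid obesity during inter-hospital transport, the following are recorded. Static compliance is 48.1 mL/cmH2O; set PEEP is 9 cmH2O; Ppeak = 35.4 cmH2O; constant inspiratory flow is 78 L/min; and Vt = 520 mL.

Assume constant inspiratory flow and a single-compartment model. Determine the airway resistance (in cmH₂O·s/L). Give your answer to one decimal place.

Flow: 78 L/min ÷ 60 = 1.3 L/s.
Equation of motion (constant flow): PIP = Vt/C + R·V̇ + PEEP.
R·V̇ = PIP − Vt/C − PEEP = 35.4 − 520/48.1 − 9 = 35.4 − 10.811 − 9 = 15.589 cmH2O.
R = 15.589 / 1.3 = 11.992 cmH2O·s/L.

12.0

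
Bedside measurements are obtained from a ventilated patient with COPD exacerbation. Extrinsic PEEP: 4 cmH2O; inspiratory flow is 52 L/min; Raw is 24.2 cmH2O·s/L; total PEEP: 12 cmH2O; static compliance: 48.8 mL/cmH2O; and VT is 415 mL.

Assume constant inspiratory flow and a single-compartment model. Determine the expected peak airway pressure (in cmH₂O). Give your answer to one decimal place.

41.5

Flow: 52 L/min ÷ 60 = 0.8667 L/s.
Total PEEP = 12 cmH2O (set 4 + intrinsic 8); this is the baseline alveolar pressure.
Equation of motion (constant flow): PIP = Vt/C + R·V̇ + PEEP.
PIP = 415/48.8 + 24.2×0.8667 + 12 = 8.504 + 20.974 + 12 = 41.478 cmH2O.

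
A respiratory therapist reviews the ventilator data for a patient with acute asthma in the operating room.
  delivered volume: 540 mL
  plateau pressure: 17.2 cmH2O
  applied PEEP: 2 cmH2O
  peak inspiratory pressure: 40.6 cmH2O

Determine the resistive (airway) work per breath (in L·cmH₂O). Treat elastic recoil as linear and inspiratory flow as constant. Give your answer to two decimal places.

12.64

With constant inspiratory flow the resistive pressure is constant at PIP − Pplat = 40.6 − 17.2 = 23.4 cmH2O, so resistive work = 23.4 × 0.540 = 12.636 L·cmH2O.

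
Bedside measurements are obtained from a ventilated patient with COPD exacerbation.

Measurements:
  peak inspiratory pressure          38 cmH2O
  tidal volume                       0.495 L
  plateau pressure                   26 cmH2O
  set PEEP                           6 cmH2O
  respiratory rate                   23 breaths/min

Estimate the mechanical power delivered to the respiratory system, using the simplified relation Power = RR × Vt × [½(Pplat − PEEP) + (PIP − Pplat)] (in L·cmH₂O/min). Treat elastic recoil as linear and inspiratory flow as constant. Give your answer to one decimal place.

250.5

Per-breath work = Vt × [½(Pplat−PEEP) + (PIP−Pplat)] = 0.495 × [0.5×20.0 + 12.0] = 0.495 × 22.0 = 10.89 L·cmH2O.
Power = 23 × 10.89 = 250.47 L·cmH2O/min.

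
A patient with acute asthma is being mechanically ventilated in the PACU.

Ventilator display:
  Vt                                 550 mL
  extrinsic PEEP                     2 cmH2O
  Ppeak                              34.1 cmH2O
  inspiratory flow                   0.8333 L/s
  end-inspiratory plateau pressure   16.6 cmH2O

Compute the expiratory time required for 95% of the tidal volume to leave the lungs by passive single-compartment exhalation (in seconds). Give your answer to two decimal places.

2.37

R = (PIP − Pplat)/V̇ = (34.1 − 16.6) / 0.8333 = 17.5/0.8333 = 21.001 cmH2O·s/L.
C = Vt/(Pplat − PEEP) = 550.0 / (16.6 − 2) = 550.0/14.6 = 37.671 mL/cmH2O.
τ = R × C = 21.001 × 0.03767 L/cmH2O = 0.7911 s.
t = −τ·ln(1 − 0.95) = −0.7911·ln(0.05) = 2.37 s.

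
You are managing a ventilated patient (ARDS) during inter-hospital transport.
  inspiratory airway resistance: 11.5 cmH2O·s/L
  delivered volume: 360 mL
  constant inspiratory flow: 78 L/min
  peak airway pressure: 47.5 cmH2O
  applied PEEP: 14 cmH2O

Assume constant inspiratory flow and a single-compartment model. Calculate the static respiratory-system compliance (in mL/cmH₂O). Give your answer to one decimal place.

19.4

Flow: 78 L/min ÷ 60 = 1.3 L/s.
Equation of motion (constant flow): PIP = Vt/C + R·V̇ + PEEP.
Vt/C = PIP − R·V̇ − PEEP = 47.5 − 11.5×1.3 − 14 = 47.5 − 14.95 − 14 = 18.55 cmH2O.
C = Vt / 18.55 = 360 / 18.55 = 19.407 mL/cmH2O.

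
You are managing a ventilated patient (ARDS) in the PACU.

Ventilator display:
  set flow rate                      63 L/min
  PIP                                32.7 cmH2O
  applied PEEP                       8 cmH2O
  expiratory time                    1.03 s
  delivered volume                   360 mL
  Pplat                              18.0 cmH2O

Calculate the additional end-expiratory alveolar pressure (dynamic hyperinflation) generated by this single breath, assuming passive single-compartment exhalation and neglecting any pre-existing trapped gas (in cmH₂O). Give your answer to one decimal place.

Flow: 63 L/min ÷ 60 = 1.05 L/s.
R = (PIP − Pplat)/V̇ = (32.7 − 18.0) / 1.05 = 14.7/1.05 = 14.0 cmH2O·s/L.
C = Vt/(Pplat − PEEP) = 360.0 / (18.0 − 8) = 360.0/10.0 = 36.0 mL/cmH2O.
τ = R × C = 14.0 × 0.036 L/cmH2O = 0.504 s.
Fraction remaining = e^(−Te/τ) = e^(−1.03/0.504) = 0.1296; trapped volume = 360.0 × 0.1296 = 46.656 mL.
Additional alveolar pressure from trapping ≈ V_trapped / C = 46.656 / 36.0 = 1.296 cmH2O.

1.3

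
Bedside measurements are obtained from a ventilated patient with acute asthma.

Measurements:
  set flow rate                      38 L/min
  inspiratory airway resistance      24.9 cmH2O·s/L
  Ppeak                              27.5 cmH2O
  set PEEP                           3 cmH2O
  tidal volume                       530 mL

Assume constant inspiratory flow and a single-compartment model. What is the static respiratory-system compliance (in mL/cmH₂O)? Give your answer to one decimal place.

Flow: 38 L/min ÷ 60 = 0.6333 L/s.
Equation of motion (constant flow): PIP = Vt/C + R·V̇ + PEEP.
Vt/C = PIP − R·V̇ − PEEP = 27.5 − 24.9×0.6333 − 3 = 27.5 − 15.769 − 3 = 8.731 cmH2O.
C = Vt / 8.731 = 530 / 8.731 = 60.703 mL/cmH2O.

60.7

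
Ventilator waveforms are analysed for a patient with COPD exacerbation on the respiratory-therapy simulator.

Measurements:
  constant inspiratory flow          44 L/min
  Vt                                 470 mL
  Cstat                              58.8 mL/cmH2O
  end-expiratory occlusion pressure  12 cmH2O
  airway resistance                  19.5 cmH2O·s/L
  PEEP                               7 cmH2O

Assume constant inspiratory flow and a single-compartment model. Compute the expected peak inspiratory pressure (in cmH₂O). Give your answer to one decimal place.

Flow: 44 L/min ÷ 60 = 0.7333 L/s.
Total PEEP = 12 cmH2O (set 7 + intrinsic 5); this is the baseline alveolar pressure.
Equation of motion (constant flow): PIP = Vt/C + R·V̇ + PEEP.
PIP = 470/58.8 + 19.5×0.7333 + 12 = 7.993 + 14.299 + 12 = 34.292 cmH2O.

34.3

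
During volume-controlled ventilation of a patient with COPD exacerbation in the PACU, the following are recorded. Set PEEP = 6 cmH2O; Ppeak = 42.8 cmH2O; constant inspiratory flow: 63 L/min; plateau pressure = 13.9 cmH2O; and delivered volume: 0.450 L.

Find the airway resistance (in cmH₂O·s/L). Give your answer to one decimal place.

27.5

Flow: 63 L/min ÷ 60 = 1.05 L/s.
Raw = (PIP − Pplat) / flow = (42.8 − 13.9) / 1.05 = 28.9 / 1.05 = 27.524 cmH2O·s/L.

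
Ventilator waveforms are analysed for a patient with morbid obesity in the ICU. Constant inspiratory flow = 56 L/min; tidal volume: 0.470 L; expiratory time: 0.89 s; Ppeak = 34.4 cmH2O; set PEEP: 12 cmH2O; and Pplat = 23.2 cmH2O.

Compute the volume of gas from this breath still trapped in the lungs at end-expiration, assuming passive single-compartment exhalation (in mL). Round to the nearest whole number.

Flow: 56 L/min ÷ 60 = 0.9333 L/s.
R = (PIP − Pplat)/V̇ = (34.4 − 23.2) / 0.9333 = 11.2/0.9333 = 12.0 cmH2O·s/L.
C = Vt/(Pplat − PEEP) = 470.0 / (23.2 − 12) = 470.0/11.2 = 41.964 mL/cmH2O.
τ = R × C = 12.0 × 0.04196 L/cmH2O = 0.5035 s.
Fraction remaining = e^(−Te/τ) = e^(−0.89/0.5035) = 0.1707.
Trapped volume = 470.0 × 0.1707 = 80.229 mL.

80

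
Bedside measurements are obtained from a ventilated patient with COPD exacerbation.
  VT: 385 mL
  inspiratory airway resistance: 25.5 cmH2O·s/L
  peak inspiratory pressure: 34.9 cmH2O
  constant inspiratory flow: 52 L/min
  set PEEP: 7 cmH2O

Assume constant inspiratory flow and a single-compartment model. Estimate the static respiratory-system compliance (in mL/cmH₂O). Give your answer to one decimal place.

66.4

Flow: 52 L/min ÷ 60 = 0.8667 L/s.
Equation of motion (constant flow): PIP = Vt/C + R·V̇ + PEEP.
Vt/C = PIP − R·V̇ − PEEP = 34.9 − 25.5×0.8667 − 7 = 34.9 − 22.101 − 7 = 5.799 cmH2O.
C = Vt / 5.799 = 385 / 5.799 = 66.391 mL/cmH2O.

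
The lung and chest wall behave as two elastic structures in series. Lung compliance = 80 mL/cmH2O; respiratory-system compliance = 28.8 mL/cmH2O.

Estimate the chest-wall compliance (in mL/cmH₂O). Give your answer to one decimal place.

1/Ccw = 1/Crs − 1/CL.
1/Ccw = 1/28.8 − 1/80 = 0.02222.
Ccw = 45.005 mL/cmH2O.

45.0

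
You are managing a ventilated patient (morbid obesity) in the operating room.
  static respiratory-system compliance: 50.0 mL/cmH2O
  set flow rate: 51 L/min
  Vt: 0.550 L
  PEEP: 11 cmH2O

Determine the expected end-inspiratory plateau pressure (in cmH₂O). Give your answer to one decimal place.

Pplat = PEEP + Vt / Cstat = 11 + 550 / 50.0 = 11 + 11.0 = 22.0 cmH2O.

22.0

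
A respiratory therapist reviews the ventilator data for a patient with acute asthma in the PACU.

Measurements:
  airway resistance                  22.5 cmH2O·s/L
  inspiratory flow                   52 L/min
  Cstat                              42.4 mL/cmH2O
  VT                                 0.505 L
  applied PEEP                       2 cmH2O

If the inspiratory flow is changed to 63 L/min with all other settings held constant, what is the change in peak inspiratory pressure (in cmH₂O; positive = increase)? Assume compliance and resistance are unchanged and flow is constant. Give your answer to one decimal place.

Flow: 52 L/min ÷ 60 = 0.8667 L/s.
New flow: 63 L/min ÷ 60 = 1.05 L/s.
PIP = Vt/C + R·V̇ + PEEP (constant-flow equation of motion).
Only the resistive term changes: ΔPIP = R × ΔV̇ = 22.5 × (1.05 − 0.8667) = 22.5 × 0.1833 = 4.124 cmH2O.

4.1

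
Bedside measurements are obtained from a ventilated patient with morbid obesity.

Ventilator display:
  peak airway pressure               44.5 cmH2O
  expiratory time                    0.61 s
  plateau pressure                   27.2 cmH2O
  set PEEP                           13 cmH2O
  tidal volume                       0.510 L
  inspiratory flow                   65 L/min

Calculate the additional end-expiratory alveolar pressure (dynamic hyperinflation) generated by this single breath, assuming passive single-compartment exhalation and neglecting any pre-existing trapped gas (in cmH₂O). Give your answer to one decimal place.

Flow: 65 L/min ÷ 60 = 1.0833 L/s.
R = (PIP − Pplat)/V̇ = (44.5 − 27.2) / 1.0833 = 17.3/1.0833 = 15.97 cmH2O·s/L.
C = Vt/(Pplat − PEEP) = 510.0 / (27.2 − 13) = 510.0/14.2 = 35.915 mL/cmH2O.
τ = R × C = 15.97 × 0.03592 L/cmH2O = 0.5736 s.
Fraction remaining = e^(−Te/τ) = e^(−0.61/0.5736) = 0.3453; trapped volume = 510.0 × 0.3453 = 176.1 mL.
Additional alveolar pressure from trapping ≈ V_trapped / C = 176.1 / 35.915 = 4.903 cmH2O.

4.9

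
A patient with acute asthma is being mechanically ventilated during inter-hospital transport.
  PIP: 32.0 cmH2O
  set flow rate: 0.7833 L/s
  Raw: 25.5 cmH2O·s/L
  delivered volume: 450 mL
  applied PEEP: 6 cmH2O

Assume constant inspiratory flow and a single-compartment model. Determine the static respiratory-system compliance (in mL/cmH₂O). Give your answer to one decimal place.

Equation of motion (constant flow): PIP = Vt/C + R·V̇ + PEEP.
Vt/C = PIP − R·V̇ − PEEP = 32.0 − 25.5×0.7833 − 6 = 32.0 − 19.974 − 6 = 6.026 cmH2O.
C = Vt / 6.026 = 450 / 6.026 = 74.676 mL/cmH2O.

74.7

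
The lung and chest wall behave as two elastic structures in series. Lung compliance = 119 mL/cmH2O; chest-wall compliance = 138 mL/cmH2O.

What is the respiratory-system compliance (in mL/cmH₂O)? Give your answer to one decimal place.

63.9

Lung and chest wall are elastances in series: 1/Crs = 1/CL + 1/Ccw.
1/Crs = 1/119 + 1/138 = 0.01565.
Crs = 63.898 mL/cmH2O.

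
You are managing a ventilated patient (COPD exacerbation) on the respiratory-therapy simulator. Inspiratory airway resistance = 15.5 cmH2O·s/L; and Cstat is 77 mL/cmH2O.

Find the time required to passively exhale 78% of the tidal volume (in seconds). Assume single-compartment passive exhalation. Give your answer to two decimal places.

τ = R × C = 15.5 × 77 mL/cmH2O = 15.5 × 0.077 L/cmH2O = 1.194 s.
Exhaled fraction f = 1 − e^(−t/τ) → t = −τ·ln(1 − f) = −1.194·ln(0.22) = 1.808 s.

1.81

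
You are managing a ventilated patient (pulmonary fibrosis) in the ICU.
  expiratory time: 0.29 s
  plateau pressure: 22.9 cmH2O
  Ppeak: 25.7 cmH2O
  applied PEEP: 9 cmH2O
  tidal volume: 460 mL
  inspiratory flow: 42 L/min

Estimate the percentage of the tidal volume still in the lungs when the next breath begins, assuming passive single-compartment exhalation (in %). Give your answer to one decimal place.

Flow: 42 L/min ÷ 60 = 0.7 L/s.
R = (PIP − Pplat)/V̇ = (25.7 − 22.9) / 0.7 = 2.8/0.7 = 4.0 cmH2O·s/L.
C = Vt/(Pplat − PEEP) = 460.0 / (22.9 − 9) = 460.0/13.9 = 33.094 mL/cmH2O.
τ = R × C = 4.0 × 0.03309 L/cmH2O = 0.1324 s.
Fraction remaining at end-expiration = e^(−Te/τ) = e^(−0.29/0.1324) = 0.1119 → 11.19%.

11.2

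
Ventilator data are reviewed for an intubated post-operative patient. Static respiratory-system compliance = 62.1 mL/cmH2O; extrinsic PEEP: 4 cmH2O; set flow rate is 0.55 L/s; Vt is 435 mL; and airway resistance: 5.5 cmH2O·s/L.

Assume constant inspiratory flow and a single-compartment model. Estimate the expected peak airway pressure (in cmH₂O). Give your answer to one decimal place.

Equation of motion (constant flow): PIP = Vt/C + R·V̇ + PEEP.
PIP = 435/62.1 + 5.5×0.55 + 4 = 7.005 + 3.025 + 4 = 14.03 cmH2O.

14.0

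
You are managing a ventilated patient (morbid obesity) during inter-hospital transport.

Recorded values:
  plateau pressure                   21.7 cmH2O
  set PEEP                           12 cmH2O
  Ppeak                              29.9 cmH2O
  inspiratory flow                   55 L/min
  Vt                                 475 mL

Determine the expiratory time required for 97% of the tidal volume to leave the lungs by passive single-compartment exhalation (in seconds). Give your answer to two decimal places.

Flow: 55 L/min ÷ 60 = 0.9167 L/s.
R = (PIP − Pplat)/V̇ = (29.9 − 21.7) / 0.9167 = 8.2/0.9167 = 8.945 cmH2O·s/L.
C = Vt/(Pplat − PEEP) = 475.0 / (21.7 − 12) = 475.0/9.7 = 48.969 mL/cmH2O.
τ = R × C = 8.945 × 0.04897 L/cmH2O = 0.438 s.
t = −τ·ln(1 − 0.97) = −0.438·ln(0.03) = 1.536 s.

1.54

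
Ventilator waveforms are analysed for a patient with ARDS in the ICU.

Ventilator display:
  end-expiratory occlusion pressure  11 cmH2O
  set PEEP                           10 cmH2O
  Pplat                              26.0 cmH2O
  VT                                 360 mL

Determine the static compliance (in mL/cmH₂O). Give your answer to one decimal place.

End-expiratory occlusion gives total PEEP = 11 cmH2O (intrinsic PEEP = 11 − 10 = 1). Use total PEEP for the elastic gradient.
Cstat = Vt / (Pplat − PEEPtotal) = 360 / (26.0 − 11) = 360 / 15.0 = 24.0 mL/cmH2O.

24.0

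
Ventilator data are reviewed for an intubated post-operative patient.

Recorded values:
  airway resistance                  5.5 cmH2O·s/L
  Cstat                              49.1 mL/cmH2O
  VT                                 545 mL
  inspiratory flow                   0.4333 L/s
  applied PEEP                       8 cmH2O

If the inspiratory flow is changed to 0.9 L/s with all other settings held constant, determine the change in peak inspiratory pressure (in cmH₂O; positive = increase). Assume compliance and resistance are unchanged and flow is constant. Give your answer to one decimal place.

2.6

PIP = Vt/C + R·V̇ + PEEP (constant-flow equation of motion).
Only the resistive term changes: ΔPIP = R × ΔV̇ = 5.5 × (0.9 − 0.4333) = 5.5 × 0.4667 = 2.567 cmH2O.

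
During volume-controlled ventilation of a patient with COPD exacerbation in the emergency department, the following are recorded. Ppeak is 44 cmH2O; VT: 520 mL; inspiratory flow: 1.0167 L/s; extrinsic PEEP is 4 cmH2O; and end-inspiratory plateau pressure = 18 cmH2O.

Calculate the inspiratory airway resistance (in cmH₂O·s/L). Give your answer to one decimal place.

25.6

Raw = (PIP − Pplat) / flow = (44 − 18) / 1.0167 = 26.0 / 1.0167 = 25.573 cmH2O·s/L.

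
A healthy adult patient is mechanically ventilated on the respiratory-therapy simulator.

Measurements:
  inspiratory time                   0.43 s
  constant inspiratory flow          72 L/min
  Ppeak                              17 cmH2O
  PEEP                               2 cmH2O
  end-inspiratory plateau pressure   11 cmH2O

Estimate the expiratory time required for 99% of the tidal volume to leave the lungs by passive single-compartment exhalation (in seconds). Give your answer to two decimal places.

1.32

Flow: 72 L/min ÷ 60 = 1.2 L/s.
Vt = flow × Ti = 1.2 L/s × 0.43 s × 1000 mL/L = 516.0 mL.
R = (PIP − Pplat)/V̇ = (17 − 11) / 1.2 = 6.0/1.2 = 5.0 cmH2O·s/L.
C = Vt/(Pplat − PEEP) = 516.0 / (11 − 2) = 516.0/9.0 = 57.333 mL/cmH2O.
τ = R × C = 5.0 × 0.05733 L/cmH2O = 0.2867 s.
t = −τ·ln(1 − 0.99) = −0.2867·ln(0.01) = 1.32 s.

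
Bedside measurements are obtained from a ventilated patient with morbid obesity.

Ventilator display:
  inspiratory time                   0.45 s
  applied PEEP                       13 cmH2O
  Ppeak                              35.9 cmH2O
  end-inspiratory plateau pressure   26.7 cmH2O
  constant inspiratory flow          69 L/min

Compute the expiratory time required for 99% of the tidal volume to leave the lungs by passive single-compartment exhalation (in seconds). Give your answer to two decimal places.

Flow: 69 L/min ÷ 60 = 1.15 L/s.
Vt = flow × Ti = 1.15 L/s × 0.45 s × 1000 mL/L = 517.5 mL.
R = (PIP − Pplat)/V̇ = (35.9 − 26.7) / 1.15 = 9.2/1.15 = 8.0 cmH2O·s/L.
C = Vt/(Pplat − PEEP) = 517.5 / (26.7 − 13) = 517.5/13.7 = 37.774 mL/cmH2O.
τ = R × C = 8.0 × 0.03777 L/cmH2O = 0.3022 s.
t = −τ·ln(1 − 0.99) = −0.3022·ln(0.01) = 1.392 s.

1.39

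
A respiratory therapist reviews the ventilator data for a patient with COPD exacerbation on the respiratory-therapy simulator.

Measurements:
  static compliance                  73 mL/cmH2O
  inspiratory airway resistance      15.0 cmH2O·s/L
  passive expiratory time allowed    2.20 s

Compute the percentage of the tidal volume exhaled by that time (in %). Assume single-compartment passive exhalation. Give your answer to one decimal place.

86.6

τ = R × C = 15.0 × 73 mL/cmH2O = 15.0 × 0.073 L/cmH2O = 1.095 s.
Passive exhalation: V(t)/V₀ = e^(−t/τ) = e^(−2.20/1.095) = 0.1341.
Fraction exhaled = 1 − 0.1341 = 0.8659 → 86.59%.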